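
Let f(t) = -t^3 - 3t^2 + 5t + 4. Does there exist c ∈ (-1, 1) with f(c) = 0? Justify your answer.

f(-1) = -3 and f(1) = 5, which have opposite signs.
f is continuous everywhere (it is a polynomial), in particular on [-1, 1].
By the Intermediate Value Theorem f must vanish at some point of (-1, 1).

Yes, f has a root in the interval.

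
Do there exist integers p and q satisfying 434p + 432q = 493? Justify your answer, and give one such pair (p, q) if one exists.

There are no such integers.

Both 434 and 432 are divisible by gcd(434, 432) = 2, hence so is any combination 434p + 432q.
But 493 = 2·246 + 1, so 2 ∤ 493.
Therefore 434p + 432q = 493 has no solution in integers.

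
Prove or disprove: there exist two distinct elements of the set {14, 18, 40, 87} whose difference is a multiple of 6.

Residues mod 6: 14↦2, 18↦0, 40↦4, 87↦3.
All 4 residues are distinct, so no two elements differ by a multiple of 6.

No, no such pair exists.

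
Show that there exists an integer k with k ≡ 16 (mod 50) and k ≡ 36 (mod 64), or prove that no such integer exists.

k = 1316

Here gcd(50, 64) = 2, and both 16 and 36 leave remainder 0 mod 2, so the system is consistent.
Put k = 16 + 50t, so we need 50t ≡ 20 (mod 64), equivalently (divide by 2) 25t ≡ 10 (mod 32).
Note 25·9 = 225 ≡ 1 (mod 32) (as 225 − 1 = 7·32), so 25⁻¹ ≡ 9.
Multiplying by 9: t ≡ 9·10 = 90 ≡ 26 (mod 32).
Then k = 16 + 50·26 = 1316.
Verify: 1316 = 26·50 + 16 and 1316 = 20·64 + 36. ✓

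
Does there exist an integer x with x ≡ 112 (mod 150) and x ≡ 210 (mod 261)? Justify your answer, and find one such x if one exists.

Both moduli are multiples of 3 = gcd(150, 261), so any solution would satisfy x ≡ 112 and x ≡ 210 modulo 3 simultaneously.
However 112 ≡ 1 and 210 ≡ 0 (mod 3), and 1 ≠ 0.
So no integer satisfies both congruences.

There is no such integer.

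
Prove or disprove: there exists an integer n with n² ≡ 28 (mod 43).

There is no such integer.

Apply Euler's criterion with the prime 43: 28 is a quadratic residue iff 28^21 ≡ 1 (mod 43), and a non-residue iff it is ≡ −1.
Squaring successively (mod 43): 28^2 = 784 ≡ 10; 28^4 ≡ 10² = 100 ≡ 14; 28^8 ≡ 14² = 196 ≡ 24; 28^16 ≡ 24² = 576 ≡ 17.
Since 21 = 16 + 4 + 1, 28^21 ≡ 17 · 14 · 28; multiplying out mod 43: 17·14 = 238 ≡ 23, then 23·28 = 644 ≡ 42. Thus 28^21 ≡ 42 ≡ −1 (mod 43).
By Euler's criterion 28 is a quadratic non-residue mod 43: no n satisfies n² ≡ 28 (mod 43).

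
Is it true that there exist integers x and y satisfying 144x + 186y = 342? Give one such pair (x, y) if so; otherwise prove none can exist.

Every value of 144x + 186y is a multiple of gcd(144, 186) = 6; since 6 ∣ 342, solutions exist.
Dividing through by 6 reduces the equation to 24x + 31y = 57.
Dividing repeatedly: 31 = 1·24 + 7, 24 = 3·7 + 3, 7 = 2·3 + 1, 3 = 3·1 + 0.
Back-substituting, 1 = 7 − 2·3 = 7 − 2·(24 − 3·7) = −2·24 + 7·7 = −2·24 + 7·(31 − 1·24) = 7·31 − 9·24; that is, 24·(-9) + 31·7 = 1.
Multiplying through by 57: x = (-9)·57 = -513, y = 7·57 = 399 is a solution.
Shifting by a multiple of (31, −24) keeps it a solution: x = -513 + 17·31 = 14, y = 399 − 17·24 = -9.
Indeed 144·14 + 186·(-9) = 2016 − 1674 = 342.

x = 14, y = -9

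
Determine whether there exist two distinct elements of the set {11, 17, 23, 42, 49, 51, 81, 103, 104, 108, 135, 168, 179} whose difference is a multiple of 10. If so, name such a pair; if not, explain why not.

The pair (11, 51) works.

Both 11 and 51 leave remainder 1 on division by 10; their difference 40 = 4·10 is a multiple of 10.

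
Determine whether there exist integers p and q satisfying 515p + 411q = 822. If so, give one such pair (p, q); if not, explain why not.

Since gcd(515, 411) = 1, every integer is an integer combination of 515 and 411.
Dividing repeatedly: 515 = 1·411 + 104, 411 = 3·104 + 99, 104 = 1·99 + 5, 99 = 19·5 + 4, 5 = 1·4 + 1, 4 = 4·1 + 0.
Back-substituting, 1 = 5 − 1·4 = 5 − (99 − 19·5) = −99 + 20·5 = −99 + 20·(104 − 1·99) = 20·104 − 21·99 = 20·104 − 21·(411 − 3·104) = −21·411 + 83·104 = −21·411 + 83·(515 − 1·411) = 83·515 − 104·411; that is, 515·83 + 411·(-104) = 1.
Times 822: 515·68226 + 411·(-85488) = 822, so (68226, -85488) solves it.
The general solution is p = 68226 + 411k, q = -85488 − 515k; taking k = -166 gives the smaller pair p = 0, q = 2.
Check: 515·0 + 411·2 = 0 + 822 = 822. ✓

p = 0, q = 2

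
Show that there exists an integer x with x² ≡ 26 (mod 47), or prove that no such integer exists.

There is no such integer.

47 is prime, so by Euler's criterion 26 is a square mod 47 iff 26^((47−1)/2) = 26^23 ≡ 1 (mod 47).
Squaring successively (mod 47): 26^2 = 676 ≡ 18; 26^4 ≡ 18² = 324 ≡ 42; 26^8 ≡ 42² = 1764 ≡ 25; 26^16 ≡ 25² = 625 ≡ 14.
Since 23 = 16 + 4 + 2 + 1, 26^23 ≡ 14 · 42 · 18 · 26; multiplying out mod 47: 14·42 = 588 ≡ 24, then 24·18 = 432 ≡ 9, then 9·26 = 234 ≡ 46. Thus 26^23 ≡ 46 ≡ −1 (mod 47).
By Euler's criterion 26 is a quadratic non-residue mod 47: no x satisfies x² ≡ 26 (mod 47).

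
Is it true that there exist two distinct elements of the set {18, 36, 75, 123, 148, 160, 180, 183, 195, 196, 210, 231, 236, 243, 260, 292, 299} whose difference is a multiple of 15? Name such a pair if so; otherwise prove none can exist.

Yes: 18 and 123.

Reduce each element mod 15: 18↦3, 36↦6, 75↦0, 123↦3, 148↦13, 160↦10, 180↦0, 183↦3, 195↦0, 196↦1, 210↦0, 231↦6, 236↦11, 243↦3, 260↦5, 292↦7, 299↦14. The residue 3 repeats (at 18 and 123), and 123 − 18 = 105 = 7·15.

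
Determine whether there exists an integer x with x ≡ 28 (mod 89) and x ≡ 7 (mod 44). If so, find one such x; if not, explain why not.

x = 2075

The moduli 89 and 44 are coprime, so by the Chinese Remainder Theorem a unique solution modulo 3916 exists.
Any solution of the first congruence is x = 28 + 89t; substituting into the second, 89t ≡ 7 − 28 ≡ 23 (mod 44).
89 ≡ 1 (mod 44), so this reads 1t ≡ 23 (mod 44). So t ≡ 23 (mod 44).
Taking t = 23 gives x = 28 + 89·23 = 2075.
Verify: 2075 = 23·89 + 28 and 2075 = 47·44 + 7. ✓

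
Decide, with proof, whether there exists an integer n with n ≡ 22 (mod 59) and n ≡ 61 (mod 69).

Since 59 and 69 share no common factor, CRT says the pair of congruences has a solution (unique mod 4071).
Write n = 22 + 59t and require 22 + 59t ≡ 61 (mod 69), i.e. 59t ≡ 39 (mod 69).
To invert 59 modulo 69: 69 = 1·59 + 10, 59 = 5·10 + 9, 10 = 1·9 + 1, 9 = 9·1 + 0, and unwinding, 1 = 10 − 1·9 = 10 − (59 − 5·10) = −59 + 6·10 = −59 + 6·(69 − 1·59) = 6·69 − 7·59. Thus 59⁻¹ ≡ -7 ≡ 62 (mod 69).
Multiplying by 62: t ≡ 62·39 = 2418 ≡ 3 (mod 69).
With t = 3: n = 22 + 59·3 = 199.
Check: 199 mod 59 = 22, 199 mod 69 = 61. ✓

n = 199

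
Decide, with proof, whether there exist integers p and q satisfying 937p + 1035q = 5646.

p = 48, q = -38

Since gcd(937, 1035) = 1, every integer is an integer combination of 937 and 1035.
Run the Euclidean algorithm on 1035 and 937: 1035 = 1·937 + 98, 937 = 9·98 + 55, 98 = 1·55 + 43, 55 = 1·43 + 12, 43 = 3·12 + 7, 12 = 1·7 + 5, 7 = 1·5 + 2, 5 = 2·2 + 1, 2 = 2·1 + 0.
Working back up the chain: 1 = 5 − 2·2 = 5 − 2·(7 − 1·5) = −2·7 + 3·5 = −2·7 + 3·(12 − 1·7) = 3·12 − 5·7 = 3·12 − 5·(43 − 3·12) = −5·43 + 18·12 = −5·43 + 18·(55 − 1·43) = 18·55 − 23·43 = 18·55 − 23·(98 − 1·55) = −23·98 + 41·55 = −23·98 + 41·(937 − 9·98) = 41·937 − 392·98 = 41·937 − 392·(1035 − 1·937) = −392·1035 + 433·937. So 937·433 + 1035·(-392) = 1.
Times 5646: 937·2444718 + 1035·(-2213232) = 5646, so (2444718, -2213232) solves it.
Shifting by a multiple of (1035, −937) keeps it a solution: p = 2444718 − 2362·1035 = 48, q = -2213232 + 2362·937 = -38.
Indeed 937·48 + 1035·(-38) = 44976 − 39330 = 5646.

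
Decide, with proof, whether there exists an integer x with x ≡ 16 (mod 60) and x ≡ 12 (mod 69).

gcd(60, 69) = 3. If x ≡ 16 (mod 60) and x ≡ 12 (mod 69), then x ≡ 16 (mod 3) and x ≡ 12 (mod 3).
But 16 mod 3 = 1 while 12 mod 3 = 0, a contradiction.
So no integer satisfies both congruences.

No, no such integer exists.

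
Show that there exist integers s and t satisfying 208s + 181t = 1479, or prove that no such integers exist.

s = 95, t = -101

Since gcd(208, 181) = 1, every integer is an integer combination of 208 and 181.
Dividing repeatedly: 208 = 1·181 + 27, 181 = 6·27 + 19, 27 = 1·19 + 8, 19 = 2·8 + 3, 8 = 2·3 + 2, 3 = 1·2 + 1, 2 = 2·1 + 0.
Back-substituting, 1 = 3 − 1·2 = 3 − (8 − 2·3) = −8 + 3·3 = −8 + 3·(19 − 2·8) = 3·19 − 7·8 = 3·19 − 7·(27 − 1·19) = −7·27 + 10·19 = −7·27 + 10·(181 − 6·27) = 10·181 − 67·27 = 10·181 − 67·(208 − 1·181) = −67·208 + 77·181; that is, 208·(-67) + 181·77 = 1.
Scaling by 1479 gives the particular solution (s, t) = (-99093, 113883).
Adding 548·181 to s and subtracting 548·208 from t gives the tidier solution (95, -101).
Indeed 208·95 + 181·(-101) = 19760 − 18281 = 1479.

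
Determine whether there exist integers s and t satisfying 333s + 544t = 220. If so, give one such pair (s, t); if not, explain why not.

Since gcd(333, 544) = 1, every integer is an integer combination of 333 and 544.
Euclidean algorithm: 544 = 1·333 + 211, 333 = 1·211 + 122, 211 = 1·122 + 89, 122 = 1·89 + 33, 89 = 2·33 + 23, 33 = 1·23 + 10, 23 = 2·10 + 3, 10 = 3·3 + 1, 3 = 3·1 + 0.
Unwinding: 1 = 10 − 3·3 = 10 − 3·(23 − 2·10) = −3·23 + 7·10 = −3·23 + 7·(33 − 1·23) = 7·33 − 10·23 = 7·33 − 10·(89 − 2·33) = −10·89 + 27·33 = −10·89 + 27·(122 − 1·89) = 27·122 − 37·89 = 27·122 − 37·(211 − 1·122) = −37·211 + 64·122 = −37·211 + 64·(333 − 1·211) = 64·333 − 101·211 = 64·333 − 101·(544 − 1·333) = −101·544 + 165·333, i.e. 333·165 + 544·(-101) = 1.
Times 220: 333·36300 + 544·(-22220) = 220, so (36300, -22220) solves it.
Subtracting 66·544 from s and adding 66·333 to t gives the tidier solution (396, -242).
Indeed 333·396 + 544·(-242) = 131868 − 131648 = 220.

s = 396, t = -242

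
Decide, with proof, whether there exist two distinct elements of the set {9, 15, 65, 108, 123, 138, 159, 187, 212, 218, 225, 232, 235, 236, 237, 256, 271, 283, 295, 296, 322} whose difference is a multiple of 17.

The pair (15, 236) works.

Reduce each element mod 17: 9↦9, 15↦15, 65↦14, 108↦6, 123↦4, 138↦2, 159↦6, 187↦0, 212↦8, 218↦14, 225↦4, 232↦11, 235↦14, 236↦15, 237↦16, 256↦1, 271↦16, 283↦11, 295↦6, 296↦7, 322↦16. The residue 15 repeats (at 15 and 236), and 236 − 15 = 221 = 13·17.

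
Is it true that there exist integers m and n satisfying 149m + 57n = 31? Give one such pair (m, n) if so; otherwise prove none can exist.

Since gcd(149, 57) = 1, every integer is an integer combination of 149 and 57.
Euclidean algorithm: 149 = 2·57 + 35, 57 = 1·35 + 22, 35 = 1·22 + 13, 22 = 1·13 + 9, 13 = 1·9 + 4, 9 = 2·4 + 1, 4 = 4·1 + 0.
Unwinding: 1 = 9 − 2·4 = 9 − 2·(13 − 1·9) = −2·13 + 3·9 = −2·13 + 3·(22 − 1·13) = 3·22 − 5·13 = 3·22 − 5·(35 − 1·22) = −5·35 + 8·22 = −5·35 + 8·(57 − 1·35) = 8·57 − 13·35 = 8·57 − 13·(149 − 2·57) = −13·149 + 34·57, i.e. 149·(-13) + 57·34 = 1.
Scaling by 31 gives the particular solution (m, n) = (-403, 1054).
Shifting by a multiple of (57, −149) keeps it a solution: m = -403 + 8·57 = 53, n = 1054 − 8·149 = -138.
Check: 149·53 + 57·(-138) = 7897 − 7866 = 31. ✓

m = 53, n = -138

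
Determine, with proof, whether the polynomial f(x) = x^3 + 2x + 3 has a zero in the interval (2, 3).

f has no root in that interval.

Evaluate at the endpoints: f(2) = 15, f(3) = 36 — same sign (positive).
The derivative f'(x) = 3x^2 + 2 is a quadratic with discriminant 0² − 4·3·2 = -24 < 0; it never vanishes, so it is always positive (sign of the leading coefficient).
Hence f is strictly increasing on ℝ, and in particular on [2, 3]. A strictly monotone function with same-sign endpoint values stays positive on the whole interval, so f has no zero in (2, 3).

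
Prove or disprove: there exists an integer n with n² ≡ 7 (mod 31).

Take n = 21. Then 21² = 441 = 14·31 + 7, so 21² ≡ 7 (mod 31).

n = 21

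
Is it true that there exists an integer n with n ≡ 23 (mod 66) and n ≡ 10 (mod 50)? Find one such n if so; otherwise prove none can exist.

gcd(66, 50) = 2. If n ≡ 23 (mod 66) and n ≡ 10 (mod 50), then n ≡ 23 (mod 2) and n ≡ 10 (mod 2).
However 23 ≡ 1 and 10 ≡ 0 (mod 2), and 1 ≠ 0.
So no integer satisfies both congruences.

No, no such integer exists.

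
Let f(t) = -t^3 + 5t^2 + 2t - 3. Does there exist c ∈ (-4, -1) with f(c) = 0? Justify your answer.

f has no root in that interval.

The endpoint values f(-4) = 133 and f(-1) = 1 are both positive. Claim: f(t) > 0 for every t in (-4, -1).
Substitute t = -1 − u, where 0 < u < 3 on the interval. Expanding, f(-1 − u) = u^3 + 8u^2 + 11u + 1.
The nonzero coefficients here are all positive, so for u > 0 every term is positive (or zero), and the constant term 1 is strictly positive.
So f is strictly positive on (-4, -1); no root exists in the interval.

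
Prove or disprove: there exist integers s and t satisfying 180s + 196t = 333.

No such integers exist.

Both 180 and 196 are divisible by gcd(180, 196) = 4, hence so is any combination 180s + 196t.
But 333 = 4·83 + 1, so 4 ∤ 333.
So the equation is unsolvable over ℤ.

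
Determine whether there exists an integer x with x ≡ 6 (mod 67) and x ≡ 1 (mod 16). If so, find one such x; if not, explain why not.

x = 609

gcd(67, 16) = 1, so the Chinese Remainder Theorem guarantees exactly one residue class mod 1072 satisfying both.
Any solution of the first congruence is x = 6 + 67t; substituting into the second, 67t ≡ 1 − 6 ≡ 11 (mod 16).
67 ≡ 3 (mod 16), so this reads 3t ≡ 11 (mod 16). Invert 3 mod 16 by the Euclidean algorithm: 16 = 5·3 + 1, 3 = 3·1 + 0; back-substituting, 1 = 16 − 5·3. Hence 3·(-5) ≡ 1, so 3⁻¹ ≡ -5 ≡ 11 (mod 16).
Multiplying by 11: t ≡ 11·11 = 121 ≡ 9 (mod 16).
Taking t = 9 gives x = 6 + 67·9 = 609.
Verify: 609 = 9·67 + 6 and 609 = 38·16 + 1. ✓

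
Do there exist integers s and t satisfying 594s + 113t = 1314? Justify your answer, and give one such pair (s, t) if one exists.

Since gcd(594, 113) = 1, every integer is an integer combination of 594 and 113.
Dividing repeatedly: 594 = 5·113 + 29, 113 = 3·29 + 26, 29 = 1·26 + 3, 26 = 8·3 + 2, 3 = 1·2 + 1, 2 = 2·1 + 0.
Unwinding: 1 = 3 − 1·2 = 3 − (26 − 8·3) = −26 + 9·3 = −26 + 9·(29 − 1·26) = 9·29 − 10·26 = 9·29 − 10·(113 − 3·29) = −10·113 + 39·29 = −10·113 + 39·(594 − 5·113) = 39·594 − 205·113, i.e. 594·39 + 113·(-205) = 1.
Multiplying through by 1314: s = 39·1314 = 51246, t = (-205)·1314 = -269370 is a solution.
Subtracting 453·113 from s and adding 453·594 to t gives the tidier solution (57, -288).
Indeed 594·57 + 113·(-288) = 33858 − 32544 = 1314.

s = 57, t = -288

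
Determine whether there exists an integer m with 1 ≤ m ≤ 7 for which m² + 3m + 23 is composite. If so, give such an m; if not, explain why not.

m = 5

At m = 5: 5² + 3·5 + 23 = 63 = 3·21, which is composite.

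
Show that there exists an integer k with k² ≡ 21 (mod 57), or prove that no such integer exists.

No, no such integer exists.

Work modulo the divisor 19 of 57. If k² ≡ 21 (mod 57) then k² ≡ 2 (mod 19).
Since (19 − k)² ≡ k² (mod 19), it suffices to square k = 0, 1, …, 9: the residues are 0, 1, 4, 9, 16, 6, 17, 11, 7, 5.
The set of squares mod 19 is therefore {0, 1, 4, 5, 6, 7, 9, 11, 16, 17}, which does not contain 2.
Therefore k² ≡ 21 (mod 57) has no solution.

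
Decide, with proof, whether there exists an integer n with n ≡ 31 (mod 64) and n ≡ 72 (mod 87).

Since 64 and 87 share no common factor, CRT says the pair of congruences has a solution (unique mod 5568).
Any solution of the first congruence is n = 31 + 64t; substituting into the second, 64t ≡ 72 − 31 ≡ 41 (mod 87).
Invert 64 mod 87 by the Euclidean algorithm: 87 = 1·64 + 23, 64 = 2·23 + 18, 23 = 1·18 + 5, 18 = 3·5 + 3, 5 = 1·3 + 2, 3 = 1·2 + 1, 2 = 2·1 + 0; back-substituting, 1 = 3 − 1·2 = 3 − (5 − 1·3) = −5 + 2·3 = −5 + 2·(18 − 3·5) = 2·18 − 7·5 = 2·18 − 7·(23 − 1·18) = −7·23 + 9·18 = −7·23 + 9·(64 − 2·23) = 9·64 − 25·23 = 9·64 − 25·(87 − 1·64) = −25·87 + 34·64. Hence 64·34 ≡ 1, so 64⁻¹ ≡ 34 (mod 87).
Therefore t ≡ 34·41 = 1394 ≡ 2 (mod 87).
Taking t = 2 gives n = 31 + 64·2 = 159.
Indeed 159 ≡ 31 (mod 64) and 159 ≡ 72 (mod 87).

n = 159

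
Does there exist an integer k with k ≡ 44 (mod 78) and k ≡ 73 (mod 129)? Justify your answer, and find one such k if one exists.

gcd(78, 129) = 3. If k ≡ 44 (mod 78) and k ≡ 73 (mod 129), then k ≡ 44 (mod 3) and k ≡ 73 (mod 3).
These are incompatible: 44 − 73 = -29 is not divisible by 3.
Therefore no such k exists.

No, no such integer exists.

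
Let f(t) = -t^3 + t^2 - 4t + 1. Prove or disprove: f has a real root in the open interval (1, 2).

No such root exists.

Evaluate at the endpoints: f(1) = -3, f(2) = -11 — same sign (negative).
The derivative f'(t) = -3t^2 + 2t - 4 is a quadratic with discriminant 2² − 4·(-3)·(-4) = -44 < 0; it never vanishes, so it is always negative (sign of the leading coefficient).
So f is strictly decreasing; between 1 and 2 its values lie between f(1) = -3 and f(2) = -11, all negative. Therefore f has no root in (1, 2).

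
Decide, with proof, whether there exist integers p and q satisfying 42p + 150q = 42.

Every value of 42p + 150q is a multiple of gcd(42, 150) = 6; since 6 ∣ 42, solutions exist.
Dividing through by 6 reduces the equation to 7p + 25q = 7.
Euclidean algorithm: 25 = 3·7 + 4, 7 = 1·4 + 3, 4 = 1·3 + 1, 3 = 3·1 + 0.
Working back up the chain: 1 = 4 − 1·3 = 4 − (7 − 1·4) = −7 + 2·4 = −7 + 2·(25 − 3·7) = 2·25 − 7·7. So 7·(-7) + 25·2 = 1.
Scaling by 7 gives the particular solution (p, q) = (-49, 14).
Adding 2·25 to p and subtracting 2·7 from q gives the tidier solution (1, 0).
Indeed 42·1 + 150·0 = 42 + 0 = 42.

p = 1, q = 0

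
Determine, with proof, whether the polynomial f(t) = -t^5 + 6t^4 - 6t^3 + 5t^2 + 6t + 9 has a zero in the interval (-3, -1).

No.

The endpoint values f(-3) = 927 and f(-1) = 21 are both positive. Claim: f(t) > 0 for every t in (-3, -1).
Shift to the endpoint -1: with t = -1 − u (0 < u < 2), one computes f(-1 − u) = u^5 + 11u^4 + 40u^3 + 69u^2 + 51u + 21.
The nonzero coefficients here are all positive, so for u > 0 every term is positive (or zero), and the constant term 21 is strictly positive.
Therefore f(t) > 0 throughout (-3, -1), and f has no zero there.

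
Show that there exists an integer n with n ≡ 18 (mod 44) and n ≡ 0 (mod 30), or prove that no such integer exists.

The moduli are not coprime: gcd(44, 30) = 2. Compatibility requires 2 ∣ (0 − 18) = -18, which holds, so solutions exist.
Step through n = 18, 18 + 44, 18 + 2·44, …: the values 18, 62, 106, 150 reduce mod 30 to 18, 2, 16, 0. The value 150 hits 0.
Check: 150 mod 44 = 18, 150 mod 30 = 0. ✓

n = 150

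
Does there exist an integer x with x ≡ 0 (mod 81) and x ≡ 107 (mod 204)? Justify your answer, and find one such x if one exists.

No such integer exists.

Reduce both congruences modulo 3, which divides 81 and 204: they say x ≡ 0 (mod 3) and x ≡ 107 (mod 3).
However 0 ≡ 0 and 107 ≡ 2 (mod 3), and 0 ≠ 2.
Hence the system has no solution.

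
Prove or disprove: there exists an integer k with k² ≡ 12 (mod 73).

k = 31

k = 31 works: 31² = 961, and 961 − 12 = 949 = 13·73.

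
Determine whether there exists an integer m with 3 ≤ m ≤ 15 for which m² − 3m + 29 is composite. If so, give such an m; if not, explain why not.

m = 13

At m = 13: 13² − 3·13 + 29 = 159 = 3·53, which is composite.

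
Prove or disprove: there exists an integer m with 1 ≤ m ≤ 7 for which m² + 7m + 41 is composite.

At m = 1: 1² + 7·1 + 41 = 49 = 7·7, which is composite.

m = 1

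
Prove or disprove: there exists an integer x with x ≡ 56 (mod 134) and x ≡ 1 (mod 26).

gcd(134, 26) = 2. If x ≡ 56 (mod 134) and x ≡ 1 (mod 26), then x ≡ 56 (mod 2) and x ≡ 1 (mod 2).
But 56 mod 2 = 0 while 1 mod 2 = 1, a contradiction.
So no integer satisfies both congruences.

There is no such integer.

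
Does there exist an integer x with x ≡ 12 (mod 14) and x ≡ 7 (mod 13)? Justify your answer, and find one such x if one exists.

Since 14 and 13 share no common factor, CRT says the pair of congruences has a solution (unique mod 182).
Write x = 12 + 14t and require 12 + 14t ≡ 7 (mod 13), i.e. 14t ≡ 8 (mod 13).
14 ≡ 1 (mod 13), so this reads 1t ≡ 8 (mod 13). So t ≡ 8 (mod 13).
With t = 8: x = 12 + 14·8 = 124.
Check: 124 mod 14 = 12, 124 mod 13 = 7. ✓

x = 124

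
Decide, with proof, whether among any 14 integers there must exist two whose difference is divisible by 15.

Take the 14 consecutive integers 21, 22, …, 34: their residues mod 15 are all distinct because 14 ≤ 15.
The differences between them range over 1, …, 13, none of which is divisible by 15.

No; for instance {21, 22, 23, 24, 25, 26, 27, 28, 29, 30, 31, 32, 33, 34} is a counterexample.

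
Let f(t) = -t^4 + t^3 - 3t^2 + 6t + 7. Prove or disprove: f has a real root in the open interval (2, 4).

No.

The endpoint values f(2) = -1 and f(4) = -209 are both negative. Claim: f(t) < 0 for every t in (2, 4).
Shift to the endpoint 2: with t = 2 + u (0 < u < 2), one computes f(2 + u) = -u^4 - 7u^3 - 21u^2 - 26u - 1.
The nonzero coefficients here are all negative, so for u > 0 every term is negative (or zero), and the constant term -1 is strictly negative.
Therefore f(t) < 0 throughout (2, 4), and f has no zero there.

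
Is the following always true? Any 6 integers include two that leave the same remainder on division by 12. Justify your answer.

Take the 6 consecutive integers 37, 38, …, 42: their residues mod 12 are all distinct because 6 ≤ 12.
Hence this collection has no pair with equal remainders mod 12, disproving the claim.

No, the set {37, 38, 39, 40, 41, 42} is a counterexample.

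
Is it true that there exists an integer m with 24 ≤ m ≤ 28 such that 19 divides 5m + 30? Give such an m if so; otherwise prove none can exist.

There is no such integer m in that range.

The values of 5m + 30 for m = 24, 25, …, 28 are 150, 155, 160, 165, 170; reduced mod 19 these are 17, 3, 8, 13, 18.
The residue 0 does not occur, so no m in [24, 28] makes 5m + 30 a multiple of 19.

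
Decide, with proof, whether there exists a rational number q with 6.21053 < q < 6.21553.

Multiplying by 14: 14·6.21053 = 86.94742 and 14·6.21553 = 87.01742, so the integer 87 lies strictly between them.
So q = 87/14 works: it is a ratio of integers, and dividing 14·6.21053 < 87 < 14·6.21553 through by 14 gives 6.21053 < 87/14 < 6.21553.

q = 87/14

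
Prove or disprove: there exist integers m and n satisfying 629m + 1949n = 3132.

m = 1043, n = -335

Since gcd(629, 1949) = 1, every integer is an integer combination of 629 and 1949.
Run the Euclidean algorithm on 1949 and 629: 1949 = 3·629 + 62, 629 = 10·62 + 9, 62 = 6·9 + 8, 9 = 1·8 + 1, 8 = 8·1 + 0.
Unwinding: 1 = 9 − 1·8 = 9 − (62 − 6·9) = −62 + 7·9 = −62 + 7·(629 − 10·62) = 7·629 − 71·62 = 7·629 − 71·(1949 − 3·629) = −71·1949 + 220·629, i.e. 629·220 + 1949·(-71) = 1.
Scaling by 3132 gives the particular solution (m, n) = (689040, -222372).
Shifting by a multiple of (1949, −629) keeps it a solution: m = 689040 − 353·1949 = 1043, n = -222372 + 353·629 = -335.
Check: 629·1043 + 1949·(-335) = 656047 − 652915 = 3132. ✓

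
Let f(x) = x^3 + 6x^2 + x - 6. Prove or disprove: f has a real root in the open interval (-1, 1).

f(-1) = -2 and f(1) = 2, which have opposite signs.
As a polynomial, f is continuous on every closed interval.
By the Intermediate Value Theorem, f takes the value 0 somewhere in the open interval.

Yes, f has a root in the interval.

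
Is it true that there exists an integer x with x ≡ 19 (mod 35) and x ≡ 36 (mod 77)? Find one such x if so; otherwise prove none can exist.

gcd(35, 77) = 7. If x ≡ 19 (mod 35) and x ≡ 36 (mod 77), then x ≡ 19 (mod 7) and x ≡ 36 (mod 7).
These are incompatible: 19 − 36 = -17 is not divisible by 7.
So no integer satisfies both congruences.

There is no such integer.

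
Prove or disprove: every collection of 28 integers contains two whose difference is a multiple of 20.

Yes, this is always true.

Each integer lies in one of the 20 residue classes modulo 20.
With 28 integers and only 20 classes, the pigeonhole principle forces two of them, say a and b, into the same class.
Their difference a − b is then a multiple of 20.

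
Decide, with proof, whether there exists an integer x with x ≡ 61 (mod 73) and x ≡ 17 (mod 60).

x = 3857

gcd(73, 60) = 1, so the Chinese Remainder Theorem guarantees exactly one residue class mod 4380 satisfying both.
Write x = 61 + 73t and require 61 + 73t ≡ 17 (mod 60), i.e. 73t ≡ 16 (mod 60).
73 ≡ 13 (mod 60), so this reads 13t ≡ 16 (mod 60). Invert 13 mod 60 by the Euclidean algorithm: 60 = 4·13 + 8, 13 = 1·8 + 5, 8 = 1·5 + 3, 5 = 1·3 + 2, 3 = 1·2 + 1, 2 = 2·1 + 0; back-substituting, 1 = 3 − 1·2 = 3 − (5 − 1·3) = −5 + 2·3 = −5 + 2·(8 − 1·5) = 2·8 − 3·5 = 2·8 − 3·(13 − 1·8) = −3·13 + 5·8 = −3·13 + 5·(60 − 4·13) = 5·60 − 23·13. Hence 13·(-23) ≡ 1, so 13⁻¹ ≡ -23 ≡ 37 (mod 60).
Therefore t ≡ 37·16 = 592 ≡ 52 (mod 60).
Taking t = 52 gives x = 61 + 73·52 = 3857.
Verify: 3857 = 52·73 + 61 and 3857 = 64·60 + 17. ✓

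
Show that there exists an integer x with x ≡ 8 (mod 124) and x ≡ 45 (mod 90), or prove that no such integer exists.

No, no such integer exists.

Both moduli are multiples of 2 = gcd(124, 90), so any solution would satisfy x ≡ 8 and x ≡ 45 modulo 2 simultaneously.
But 8 mod 2 = 0 while 45 mod 2 = 1, a contradiction.
Therefore no such x exists.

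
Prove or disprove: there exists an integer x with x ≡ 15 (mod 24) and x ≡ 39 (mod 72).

gcd(24, 72) = 24. A simultaneous solution exists iff 15 ≡ 39 (mod 24); here 15 mod 24 = 15 = 39 mod 24, so it does.
Step through x = 15, 15 + 24, 15 + 2·24, …: the values 15, 39 reduce mod 72 to 15, 39. The value 39 hits 39.
Indeed 39 ≡ 15 (mod 24) and 39 ≡ 39 (mod 72).

x = 39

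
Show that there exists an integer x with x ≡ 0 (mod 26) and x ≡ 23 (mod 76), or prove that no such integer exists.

Reduce both congruences modulo 2, which divides 26 and 76: they say x ≡ 0 (mod 2) and x ≡ 23 (mod 2).
These are incompatible: 0 − 23 = -23 is not divisible by 2.
Therefore no such x exists.

No, no such integer exists.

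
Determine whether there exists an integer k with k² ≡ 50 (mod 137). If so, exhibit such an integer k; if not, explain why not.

k = 119 works: 119² = 14161, and 14161 − 50 = 14111 = 103·137.

k = 119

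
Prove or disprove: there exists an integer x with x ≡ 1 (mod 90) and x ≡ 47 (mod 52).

Here gcd(90, 52) = 2, and both 1 and 47 leave remainder 1 mod 2, so the system is consistent.
Write x = 1 + 90t. Then 90t ≡ 47 − 1 ≡ 46 (mod 52); dividing through by 2 gives 45t ≡ 23 (mod 26).
45 ≡ 19 (mod 26), so this reads 19t ≡ 23 (mod 26). Invert 19 mod 26 by the Euclidean algorithm: 26 = 1·19 + 7, 19 = 2·7 + 5, 7 = 1·5 + 2, 5 = 2·2 + 1, 2 = 2·1 + 0; back-substituting, 1 = 5 − 2·2 = 5 − 2·(7 − 1·5) = −2·7 + 3·5 = −2·7 + 3·(19 − 2·7) = 3·19 − 8·7 = 3·19 − 8·(26 − 1·19) = −8·26 + 11·19. Hence 19·11 ≡ 1, so 19⁻¹ ≡ 11 (mod 26).
Therefore t ≡ 11·23 = 253 ≡ 19 (mod 26).
Then x = 1 + 90·19 = 1711.
Verify: 1711 = 19·90 + 1 and 1711 = 32·52 + 47. ✓

x = 1711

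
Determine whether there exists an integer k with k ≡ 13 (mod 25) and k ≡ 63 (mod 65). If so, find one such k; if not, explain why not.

The moduli are not coprime: gcd(25, 65) = 5. Compatibility requires 5 ∣ (63 − 13) = 50, which holds, so solutions exist.
Step through k = 13, 13 + 25, 13 + 2·25, …: the values 13, 38, 63 reduce mod 65 to 13, 38, 63. The value 63 hits 63.
Check: 63 mod 25 = 13, 63 mod 65 = 63. ✓

k = 63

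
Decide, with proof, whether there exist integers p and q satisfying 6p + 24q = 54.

Every value of 6p + 24q is a multiple of gcd(6, 24) = 6; since 6 ∣ 54, solutions exist.
Dividing through by 6 reduces the equation to 1p + 4q = 9.
The coefficient of p is 1, so setting q = 0 and p = 9 already solves it.
The general solution is p = 9 + 4k, q = 0 − 1k; taking k = -2 gives the smaller pair p = 1, q = 2.
Indeed 6·1 + 24·2 = 6 + 48 = 54.

p = 1, q = 2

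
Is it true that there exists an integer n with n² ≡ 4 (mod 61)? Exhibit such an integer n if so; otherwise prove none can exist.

Take n = 2. Then 2² = 4, and since 0 ≤ 4 < 61 this is already reduced: 2² ≡ 4 (mod 61).

n = 2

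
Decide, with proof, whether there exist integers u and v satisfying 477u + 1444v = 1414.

u = 118, v = -38

Since gcd(477, 1444) = 1, every integer is an integer combination of 477 and 1444.
Dividing repeatedly: 1444 = 3·477 + 13, 477 = 36·13 + 9, 13 = 1·9 + 4, 9 = 2·4 + 1, 4 = 4·1 + 0.
Working back up the chain: 1 = 9 − 2·4 = 9 − 2·(13 − 1·9) = −2·13 + 3·9 = −2·13 + 3·(477 − 36·13) = 3·477 − 110·13 = 3·477 − 110·(1444 − 3·477) = −110·1444 + 333·477. So 477·333 + 1444·(-110) = 1.
Multiplying through by 1414: u = 333·1414 = 470862, v = (-110)·1414 = -155540 is a solution.
Shifting by a multiple of (1444, −477) keeps it a solution: u = 470862 − 326·1444 = 118, v = -155540 + 326·477 = -38.
Check: 477·118 + 1444·(-38) = 56286 − 54872 = 1414. ✓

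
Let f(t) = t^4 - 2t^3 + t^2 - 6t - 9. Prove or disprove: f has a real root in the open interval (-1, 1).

f(-1) = 1 and f(1) = -15, which have opposite signs.
As a polynomial, f is continuous on every closed interval.
By the Intermediate Value Theorem, f takes the value 0 somewhere in the open interval.

Such a root exists.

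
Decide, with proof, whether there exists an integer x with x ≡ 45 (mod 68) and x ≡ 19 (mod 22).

The moduli are not coprime: gcd(68, 22) = 2. Compatibility requires 2 ∣ (19 − 45) = -26, which holds, so solutions exist.
Put x = 45 + 68t, so we need 68t ≡ 18 (mod 22), equivalently (divide by 2) 34t ≡ 9 (mod 11).
34 ≡ 1 (mod 11), so this reads 1t ≡ 9 (mod 11). So t ≡ 9 (mod 11).
Then x = 45 + 68·9 = 657.
Check: 657 mod 68 = 45, 657 mod 22 = 19. ✓

x = 657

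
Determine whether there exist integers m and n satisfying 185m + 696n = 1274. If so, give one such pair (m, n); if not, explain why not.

m = 274, n = -71

185 and 696 are coprime, so 185m + 696n ranges over all of ℤ.
Euclidean algorithm: 696 = 3·185 + 141, 185 = 1·141 + 44, 141 = 3·44 + 9, 44 = 4·9 + 8, 9 = 1·8 + 1, 8 = 8·1 + 0.
Back-substituting, 1 = 9 − 1·8 = 9 − (44 − 4·9) = −44 + 5·9 = −44 + 5·(141 − 3·44) = 5·141 − 16·44 = 5·141 − 16·(185 − 1·141) = −16·185 + 21·141 = −16·185 + 21·(696 − 3·185) = 21·696 − 79·185; that is, 185·(-79) + 696·21 = 1.
Multiplying through by 1274: m = (-79)·1274 = -100646, n = 21·1274 = 26754 is a solution.
The general solution is m = -100646 + 696k, n = 26754 − 185k; taking k = 145 gives the smaller pair m = 274, n = -71.
Indeed 185·274 + 696·(-71) = 50690 − 49416 = 1274.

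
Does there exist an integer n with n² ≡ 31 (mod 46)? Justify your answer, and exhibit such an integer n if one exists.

n = 33

n = 33 works: 33² = 1089, and 1089 − 31 = 1058 = 23·46.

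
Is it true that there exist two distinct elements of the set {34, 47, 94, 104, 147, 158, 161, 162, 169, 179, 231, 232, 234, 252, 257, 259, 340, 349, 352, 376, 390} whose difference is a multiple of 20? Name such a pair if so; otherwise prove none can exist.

34 mod 20 = 14 and 94 mod 20 = 14, so 94 − 34 = 60 = 3·20.

Yes: 34 and 94.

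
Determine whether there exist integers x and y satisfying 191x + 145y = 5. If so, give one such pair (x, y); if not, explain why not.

Since gcd(191, 145) = 1, every integer is an integer combination of 191 and 145.
Euclidean algorithm: 191 = 1·145 + 46, 145 = 3·46 + 7, 46 = 6·7 + 4, 7 = 1·4 + 3, 4 = 1·3 + 1, 3 = 3·1 + 0.
Unwinding: 1 = 4 − 1·3 = 4 − (7 − 1·4) = −7 + 2·4 = −7 + 2·(46 − 6·7) = 2·46 − 13·7 = 2·46 − 13·(145 − 3·46) = −13·145 + 41·46 = −13·145 + 41·(191 − 1·145) = 41·191 − 54·145, i.e. 191·41 + 145·(-54) = 1.
Scaling by 5 gives the particular solution (x, y) = (205, -270).
The general solution is x = 205 + 145k, y = -270 − 191k; taking k = -1 gives the smaller pair x = 60, y = -79.
Indeed 191·60 + 145·(-79) = 11460 − 11455 = 5.

x = 60, y = -79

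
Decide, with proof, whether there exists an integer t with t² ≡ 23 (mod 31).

No, no such integer exists.

Apply Euler's criterion with the prime 31: 23 is a quadratic residue iff 23^15 ≡ 1 (mod 31), and a non-residue iff it is ≡ −1.
Repeated squaring mod 31: 23^2 = 529 ≡ 2; 23^4 ≡ 2² = 4 ≡ 4; 23^8 ≡ 4² = 16 ≡ 16.
Since 15 = 8 + 4 + 2 + 1, 23^15 ≡ 16 · 4 · 2 · 23; multiplying out mod 31: 16·4 = 64 ≡ 2, then 2·2 = 4 ≡ 4, then 4·23 = 92 ≡ 30. Thus 23^15 ≡ 30 ≡ −1 (mod 31).
By Euler's criterion 23 is a quadratic non-residue mod 31: no t satisfies t² ≡ 23 (mod 31).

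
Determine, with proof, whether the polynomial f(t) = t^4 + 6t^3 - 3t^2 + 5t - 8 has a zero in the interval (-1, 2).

Such a root exists.

f(-1) = -21 and f(2) = 54, which have opposite signs.
Since f is a polynomial it is continuous on [-1, 2].
By the Intermediate Value Theorem, f takes the value 0 somewhere in the open interval.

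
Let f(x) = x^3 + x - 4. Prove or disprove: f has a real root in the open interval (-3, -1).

f(-3) = -34 and f(-1) = -6, both negative.
The derivative f'(x) = 3x^2 + 1 is a quadratic with discriminant 0² − 4·3·1 = -12 < 0; it never vanishes, so it is always positive (sign of the leading coefficient).
Hence f is strictly increasing on ℝ, and in particular on [-3, -1]. A strictly monotone function with same-sign endpoint values stays negative on the whole interval, so f has no zero in (-3, -1).

No.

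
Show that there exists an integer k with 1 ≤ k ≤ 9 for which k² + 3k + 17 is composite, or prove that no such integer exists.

At k = 5: 5² + 3·5 + 17 = 57 = 3·19, which is composite.

k = 5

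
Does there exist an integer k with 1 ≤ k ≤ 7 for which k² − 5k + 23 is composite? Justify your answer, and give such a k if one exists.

No such integer k in that range exists.

The values for k = 1, 2, …, 7 are 19, 17, 17, 19, 23, 29, 37, and each of these is prime.
So no value in the range makes the expression composite.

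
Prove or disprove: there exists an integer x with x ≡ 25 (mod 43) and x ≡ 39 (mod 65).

The moduli 43 and 65 are coprime, so by the Chinese Remainder Theorem a unique solution modulo 2795 exists.
Write x = 25 + 43t and require 25 + 43t ≡ 39 (mod 65), i.e. 43t ≡ 14 (mod 65).
Note 43·62 = 2666 ≡ 1 (mod 65) (as 2666 − 1 = 41·65), so 43⁻¹ ≡ 62.
Multiplying by 62: t ≡ 62·14 = 868 ≡ 23 (mod 65).
Taking t = 23 gives x = 25 + 43·23 = 1014.
Indeed 1014 ≡ 25 (mod 43) and 1014 ≡ 39 (mod 65).

x = 1014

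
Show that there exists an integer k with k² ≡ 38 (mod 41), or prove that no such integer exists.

Apply Euler's criterion with the prime 41: 38 is a quadratic residue iff 38^20 ≡ 1 (mod 41), and a non-residue iff it is ≡ −1.
Squaring successively (mod 41): 38^2 = 1444 ≡ 9; 38^4 ≡ 9² = 81 ≡ 40; 38^8 ≡ 40² = 1600 ≡ 1; 38^16 ≡ 1² = 1 ≡ 1.
Since 20 = 16 + 4, 38^20 ≡ 1 · 40; multiplying out mod 41: 1·40 = 40 ≡ 40. Thus 38^20 ≡ 40 ≡ −1 (mod 41).
The value −1 means 38 is a non-residue modulo 41, so k² ≡ 38 (mod 41) is impossible.

No such integer exists.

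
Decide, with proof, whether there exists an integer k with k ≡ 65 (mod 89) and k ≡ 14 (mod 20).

k = 154

gcd(89, 20) = 1, so the Chinese Remainder Theorem guarantees exactly one residue class mod 1780 satisfying both.
Any solution of the first congruence is k = 65 + 89t; substituting into the second, 89t ≡ 14 − 65 ≡ 9 (mod 20).
89 ≡ 9 (mod 20), so this reads 9t ≡ 9 (mod 20). Note 9·9 = 81 ≡ 1 (mod 20) (as 81 − 1 = 4·20), so 9⁻¹ ≡ 9.
Therefore t ≡ 9·9 = 81 ≡ 1 (mod 20).
Taking t = 1 gives k = 65 + 89·1 = 154.
Verify: 154 = 1·89 + 65 and 154 = 7·20 + 14. ✓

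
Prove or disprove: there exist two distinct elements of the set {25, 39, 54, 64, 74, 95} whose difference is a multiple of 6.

Reduce each element modulo 6: 25↦1, 39↦3, 54↦0, 64↦4, 74↦2, 95↦5.
No residue repeats among the 6 elements, so no pair has difference ≡ 0 (mod 6).

No such pair exists.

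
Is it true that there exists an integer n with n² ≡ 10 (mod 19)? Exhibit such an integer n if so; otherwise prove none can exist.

Squares mod 19 repeat after n = 9 (as (−n)² = n²); for n = 0..9 they are 0, 1, 4, 9, 16, 6, 17, 11, 7, 5.
The set of squares mod 19 is therefore {0, 1, 4, 5, 6, 7, 9, 11, 16, 17}, which does not contain 10.
Therefore n² ≡ 10 (mod 19) has no solution.

There is no such integer.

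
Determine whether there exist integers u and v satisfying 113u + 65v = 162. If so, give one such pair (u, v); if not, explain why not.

Since gcd(113, 65) = 1, every integer is an integer combination of 113 and 65.
Run the Euclidean algorithm on 113 and 65: 113 = 1·65 + 48, 65 = 1·48 + 17, 48 = 2·17 + 14, 17 = 1·14 + 3, 14 = 4·3 + 2, 3 = 1·2 + 1, 2 = 2·1 + 0.
Working back up the chain: 1 = 3 − 1·2 = 3 − (14 − 4·3) = −14 + 5·3 = −14 + 5·(17 − 1·14) = 5·17 − 6·14 = 5·17 − 6·(48 − 2·17) = −6·48 + 17·17 = −6·48 + 17·(65 − 1·48) = 17·65 − 23·48 = 17·65 − 23·(113 − 1·65) = −23·113 + 40·65. So 113·(-23) + 65·40 = 1.
Scaling by 162 gives the particular solution (u, v) = (-3726, 6480).
Shifting by a multiple of (65, −113) keeps it a solution: u = -3726 + 58·65 = 44, v = 6480 − 58·113 = -74.
Indeed 113·44 + 65·(-74) = 4972 − 4810 = 162.

u = 44, v = -74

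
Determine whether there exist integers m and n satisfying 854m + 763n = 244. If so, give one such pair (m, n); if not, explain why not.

Both 854 and 763 are divisible by gcd(854, 763) = 7, hence so is any combination 854m + 763n.
But 244 = 7·34 + 6, so 7 ∤ 244.
Hence no integers m, n satisfy the equation.

No, no such integers exist.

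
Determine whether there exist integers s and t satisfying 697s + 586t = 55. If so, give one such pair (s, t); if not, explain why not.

s = 407, t = -484

Since gcd(697, 586) = 1, every integer is an integer combination of 697 and 586.
Dividing repeatedly: 697 = 1·586 + 111, 586 = 5·111 + 31, 111 = 3·31 + 18, 31 = 1·18 + 13, 18 = 1·13 + 5, 13 = 2·5 + 3, 5 = 1·3 + 2, 3 = 1·2 + 1, 2 = 2·1 + 0.
Back-substituting, 1 = 3 − 1·2 = 3 − (5 − 1·3) = −5 + 2·3 = −5 + 2·(13 − 2·5) = 2·13 − 5·5 = 2·13 − 5·(18 − 1·13) = −5·18 + 7·13 = −5·18 + 7·(31 − 1·18) = 7·31 − 12·18 = 7·31 − 12·(111 − 3·31) = −12·111 + 43·31 = −12·111 + 43·(586 − 5·111) = 43·586 − 227·111 = 43·586 − 227·(697 − 1·586) = −227·697 + 270·586; that is, 697·(-227) + 586·270 = 1.
Multiplying through by 55: s = (-227)·55 = -12485, t = 270·55 = 14850 is a solution.
Shifting by a multiple of (586, −697) keeps it a solution: s = -12485 + 22·586 = 407, t = 14850 − 22·697 = -484.
Check: 697·407 + 586·(-484) = 283679 − 283624 = 55. ✓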